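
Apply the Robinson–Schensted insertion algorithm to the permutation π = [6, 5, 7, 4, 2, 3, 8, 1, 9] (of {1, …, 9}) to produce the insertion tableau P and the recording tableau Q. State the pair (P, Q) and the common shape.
P = [1, 3, 8, 9] / [2, 7] / [4] / [5] / [6];  Q = [1, 3, 7, 9] / [2, 6] / [4] / [5] / [8];  common shape = (4, 2, 1, 1, 1)

Row-insert the values π_1, π_2, … into P one at a time, bumping the leftmost entry strictly greater than the inserted value down to the next row. The recording tableau Q records, in position (i, j), the step at which that cell was added to P.
  Insert 6 (step 1): P = [6];  Q = [1]
  Insert 5 (step 2): P = [5] / [6];  Q = [1] / [2]
  Insert 7 (step 3): P = [5, 7] / [6];  Q = [1, 3] / [2]
  Insert 4 (step 4): P = [4, 7] / [5] / [6];  Q = [1, 3] / [2] / [4]
  Insert 2 (step 5): P = [2, 7] / [4] / [5] / [6];  Q = [1, 3] / [2] / [4] / [5]
  Insert 3 (step 6): P = [2, 3] / [4, 7] / [5] / [6];  Q = [1, 3] / [2, 6] / [4] / [5]
  Insert 8 (step 7): P = [2, 3, 8] / [4, 7] / [5] / [6];  Q = [1, 3, 7] / [2, 6] / [4] / [5]
  Insert 1 (step 8): P = [1, 3, 8] / [2, 7] / [4] / [5] / [6];  Q = [1, 3, 7] / [2, 6] / [4] / [5] / [8]
  Insert 9 (step 9): P = [1, 3, 8, 9] / [2, 7] / [4] / [5] / [6];  Q = [1, 3, 7, 9] / [2, 6] / [4] / [5] / [8]
Final shape: (4, 2, 1, 1, 1).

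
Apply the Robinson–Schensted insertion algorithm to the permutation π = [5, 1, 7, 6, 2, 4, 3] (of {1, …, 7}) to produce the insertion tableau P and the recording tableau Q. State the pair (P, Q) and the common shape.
P = [1, 2, 3] / [4, 6] / [5] / [7];  Q = [1, 3, 6] / [2, 4] / [5] / [7];  common shape = (3, 2, 1, 1)

Row-insert the values π_1, π_2, … into P one at a time, bumping the leftmost entry strictly greater than the inserted value down to the next row. The recording tableau Q records, in position (i, j), the step at which that cell was added to P.
  Insert 5 (step 1): P = [5];  Q = [1]
  Insert 1 (step 2): P = [1] / [5];  Q = [1] / [2]
  Insert 7 (step 3): P = [1, 7] / [5];  Q = [1, 3] / [2]
  Insert 6 (step 4): P = [1, 6] / [5, 7];  Q = [1, 3] / [2, 4]
  Insert 2 (step 5): P = [1, 2] / [5, 6] / [7];  Q = [1, 3] / [2, 4] / [5]
  Insert 4 (step 6): P = [1, 2, 4] / [5, 6] / [7];  Q = [1, 3, 6] / [2, 4] / [5]
  Insert 3 (step 7): P = [1, 2, 3] / [4, 6] / [5] / [7];  Q = [1, 3, 6] / [2, 4] / [5] / [7]
Final shape: (3, 2, 1, 1).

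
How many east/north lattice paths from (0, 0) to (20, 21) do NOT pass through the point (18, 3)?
Number of paths = 269128684520

Total paths from (0, 0) to (20, 21): C(41, 20) = 269128937220. Paths through (18, 3): (paths (0, 0) → (18, 3)) × (paths (18, 3) → (20, 21)) = C(21, 18) · C(20, 2) = 1330 · 190 = 252700. Avoidance count = 269128937220 − 252700 = 269128684520.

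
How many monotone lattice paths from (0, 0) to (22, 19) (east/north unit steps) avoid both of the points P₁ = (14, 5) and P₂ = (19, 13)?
Number of paths = 213022082064

Inclusion–exclusion. Total paths: C(41, 22) = 244662670200. Through P₁: C(19, 14)·C(22, 8) = 3718285560. Through P₂: C(32, 19)·C(9, 3) = 29179382400. Since P₁ is strictly southwest of P₂, a monotone path through both must visit P₁ then P₂; paths through both = C(19, 14)·C(13, 5)·C(9, 3) = 1257079824. Avoid both = 244662670200 − 3718285560 − 29179382400 + 1257079824 = 213022082064.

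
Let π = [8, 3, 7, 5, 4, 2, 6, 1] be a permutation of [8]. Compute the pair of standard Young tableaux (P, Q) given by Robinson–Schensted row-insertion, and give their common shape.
P = [1, 4, 6] / [2] / [3] / [5] / [7] / [8];  Q = [1, 3, 7] / [2] / [4] / [5] / [6] / [8];  common shape = (3, 1, 1, 1, 1, 1)

Row-insert the values π_1, π_2, … into P one at a time, bumping the leftmost entry strictly greater than the inserted value down to the next row. The recording tableau Q records, in position (i, j), the step at which that cell was added to P.
  Insert 8 (step 1): P = [8];  Q = [1]
  Insert 3 (step 2): P = [3] / [8];  Q = [1] / [2]
  Insert 7 (step 3): P = [3, 7] / [8];  Q = [1, 3] / [2]
  Insert 5 (step 4): P = [3, 5] / [7] / [8];  Q = [1, 3] / [2] / [4]
  Insert 4 (step 5): P = [3, 4] / [5] / [7] / [8];  Q = [1, 3] / [2] / [4] / [5]
  Insert 2 (step 6): P = [2, 4] / [3] / [5] / [7] / [8];  Q = [1, 3] / [2] / [4] / [5] / [6]
  Insert 6 (step 7): P = [2, 4, 6] / [3] / [5] / [7] / [8];  Q = [1, 3, 7] / [2] / [4] / [5] / [6]
  Insert 1 (step 8): P = [1, 4, 6] / [2] / [3] / [5] / [7] / [8];  Q = [1, 3, 7] / [2] / [4] / [5] / [6] / [8]
Final shape: (3, 1, 1, 1, 1, 1).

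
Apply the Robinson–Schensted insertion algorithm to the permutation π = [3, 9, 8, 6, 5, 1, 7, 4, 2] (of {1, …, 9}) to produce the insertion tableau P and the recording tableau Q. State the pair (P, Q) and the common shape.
P = [1, 2, 7] / [3, 4] / [5] / [6] / [8] / [9];  Q = [1, 2, 7] / [3, 8] / [4] / [5] / [6] / [9];  common shape = (3, 2, 1, 1, 1, 1)

Row-insert the values π_1, π_2, … into P one at a time, bumping the leftmost entry strictly greater than the inserted value down to the next row. The recording tableau Q records, in position (i, j), the step at which that cell was added to P.
  Insert 3 (step 1): P = [3];  Q = [1]
  Insert 9 (step 2): P = [3, 9];  Q = [1, 2]
  Insert 8 (step 3): P = [3, 8] / [9];  Q = [1, 2] / [3]
  Insert 6 (step 4): P = [3, 6] / [8] / [9];  Q = [1, 2] / [3] / [4]
  Insert 5 (step 5): P = [3, 5] / [6] / [8] / [9];  Q = [1, 2] / [3] / [4] / [5]
  Insert 1 (step 6): P = [1, 5] / [3] / [6] / [8] / [9];  Q = [1, 2] / [3] / [4] / [5] / [6]
  Insert 7 (step 7): P = [1, 5, 7] / [3] / [6] / [8] / [9];  Q = [1, 2, 7] / [3] / [4] / [5] / [6]
  Insert 4 (step 8): P = [1, 4, 7] / [3, 5] / [6] / [8] / [9];  Q = [1, 2, 7] / [3, 8] / [4] / [5] / [6]
  Insert 2 (step 9): P = [1, 2, 7] / [3, 4] / [5] / [6] / [8] / [9];  Q = [1, 2, 7] / [3, 8] / [4] / [5] / [6] / [9]
Final shape: (3, 2, 1, 1, 1, 1).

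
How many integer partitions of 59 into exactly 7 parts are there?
p(59, 7 parts) = 21873

Partitions of n into exactly k parts are in bijection with partitions of n − k into at most k parts (subtract 1 from each part). So p(59, exactly 7) = p(52, parts ≤ 7). Computing via the recurrence p(m, j) = p(m, j−1) + p(m−j, j) gives 21873.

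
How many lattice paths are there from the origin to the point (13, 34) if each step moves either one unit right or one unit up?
Number of paths = 140676848445

A monotone lattice path from (0, 0) to (13, 34) consists of 13 east steps and 34 north steps in some order, so it is determined by which 13 of the 47 steps are east. The count is C(47, 13) = 140676848445.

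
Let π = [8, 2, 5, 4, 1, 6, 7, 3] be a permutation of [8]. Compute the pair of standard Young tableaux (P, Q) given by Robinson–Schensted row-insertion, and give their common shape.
P = [1, 3, 6, 7] / [2, 4] / [5] / [8];  Q = [1, 3, 6, 7] / [2, 8] / [4] / [5];  common shape = (4, 2, 1, 1)

Row-insert the values π_1, π_2, … into P one at a time, bumping the leftmost entry strictly greater than the inserted value down to the next row. The recording tableau Q records, in position (i, j), the step at which that cell was added to P.
  Insert 8 (step 1): P = [8];  Q = [1]
  Insert 2 (step 2): P = [2] / [8];  Q = [1] / [2]
  Insert 5 (step 3): P = [2, 5] / [8];  Q = [1, 3] / [2]
  Insert 4 (step 4): P = [2, 4] / [5] / [8];  Q = [1, 3] / [2] / [4]
  Insert 1 (step 5): P = [1, 4] / [2] / [5] / [8];  Q = [1, 3] / [2] / [4] / [5]
  Insert 6 (step 6): P = [1, 4, 6] / [2] / [5] / [8];  Q = [1, 3, 6] / [2] / [4] / [5]
  Insert 7 (step 7): P = [1, 4, 6, 7] / [2] / [5] / [8];  Q = [1, 3, 6, 7] / [2] / [4] / [5]
  Insert 3 (step 8): P = [1, 3, 6, 7] / [2, 4] / [5] / [8];  Q = [1, 3, 6, 7] / [2, 8] / [4] / [5]
Final shape: (4, 2, 1, 1).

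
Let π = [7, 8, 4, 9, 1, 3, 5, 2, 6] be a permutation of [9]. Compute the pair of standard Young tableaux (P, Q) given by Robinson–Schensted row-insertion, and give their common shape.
P = [1, 2, 5, 6] / [3, 8, 9] / [4] / [7];  Q = [1, 2, 4, 9] / [3, 6, 7] / [5] / [8];  common shape = (4, 3, 1, 1)

Row-insert the values π_1, π_2, … into P one at a time, bumping the leftmost entry strictly greater than the inserted value down to the next row. The recording tableau Q records, in position (i, j), the step at which that cell was added to P.
  Insert 7 (step 1): P = [7];  Q = [1]
  Insert 8 (step 2): P = [7, 8];  Q = [1, 2]
  Insert 4 (step 3): P = [4, 8] / [7];  Q = [1, 2] / [3]
  Insert 9 (step 4): P = [4, 8, 9] / [7];  Q = [1, 2, 4] / [3]
  Insert 1 (step 5): P = [1, 8, 9] / [4] / [7];  Q = [1, 2, 4] / [3] / [5]
  Insert 3 (step 6): P = [1, 3, 9] / [4, 8] / [7];  Q = [1, 2, 4] / [3, 6] / [5]
  Insert 5 (step 7): P = [1, 3, 5] / [4, 8, 9] / [7];  Q = [1, 2, 4] / [3, 6, 7] / [5]
  Insert 2 (step 8): P = [1, 2, 5] / [3, 8, 9] / [4] / [7];  Q = [1, 2, 4] / [3, 6, 7] / [5] / [8]
  Insert 6 (step 9): P = [1, 2, 5, 6] / [3, 8, 9] / [4] / [7];  Q = [1, 2, 4, 9] / [3, 6, 7] / [5] / [8]
Final shape: (4, 3, 1, 1).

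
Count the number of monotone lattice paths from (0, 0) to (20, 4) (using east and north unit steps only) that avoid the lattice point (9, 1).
Number of paths = 6986

Total paths from (0, 0) to (20, 4): C(24, 20) = 10626. Paths through (9, 1): (paths (0, 0) → (9, 1)) × (paths (9, 1) → (20, 4)) = C(10, 9) · C(14, 11) = 10 · 364 = 3640. Avoidance count = 10626 − 3640 = 6986.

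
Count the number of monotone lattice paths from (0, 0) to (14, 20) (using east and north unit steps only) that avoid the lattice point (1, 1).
Number of paths = 697228440

Total paths from (0, 0) to (14, 20): C(34, 14) = 1391975640. Paths through (1, 1): (paths (0, 0) → (1, 1)) × (paths (1, 1) → (14, 20)) = C(2, 1) · C(32, 13) = 2 · 347373600 = 694747200. Avoidance count = 1391975640 − 694747200 = 697228440.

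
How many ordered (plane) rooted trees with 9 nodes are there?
C_8 = 1430

These ordered rooted trees are counted by the Catalan number C_n = (1/(n + 1)) · C(2n, n). For n = 8: C_8 = (1/9) · C(16, 8) = 12870/9 = 1430.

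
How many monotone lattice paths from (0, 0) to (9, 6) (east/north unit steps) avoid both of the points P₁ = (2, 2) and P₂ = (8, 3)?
Number of paths = 2533

Inclusion–exclusion. Total paths: C(15, 9) = 5005. Through P₁: C(4, 2)·C(11, 7) = 1980. Through P₂: C(11, 8)·C(4, 1) = 660. Since P₁ is strictly southwest of P₂, a monotone path through both must visit P₁ then P₂; paths through both = C(4, 2)·C(7, 6)·C(4, 1) = 168. Avoid both = 5005 − 1980 − 660 + 168 = 2533.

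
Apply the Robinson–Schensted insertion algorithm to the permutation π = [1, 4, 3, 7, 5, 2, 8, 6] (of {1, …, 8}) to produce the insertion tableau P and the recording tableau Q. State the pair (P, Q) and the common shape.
P = [1, 2, 5, 6] / [3, 7, 8] / [4];  Q = [1, 2, 4, 7] / [3, 5, 8] / [6];  common shape = (4, 3, 1)

Row-insert the values π_1, π_2, … into P one at a time, bumping the leftmost entry strictly greater than the inserted value down to the next row. The recording tableau Q records, in position (i, j), the step at which that cell was added to P.
  Insert 1 (step 1): P = [1];  Q = [1]
  Insert 4 (step 2): P = [1, 4];  Q = [1, 2]
  Insert 3 (step 3): P = [1, 3] / [4];  Q = [1, 2] / [3]
  Insert 7 (step 4): P = [1, 3, 7] / [4];  Q = [1, 2, 4] / [3]
  Insert 5 (step 5): P = [1, 3, 5] / [4, 7];  Q = [1, 2, 4] / [3, 5]
  Insert 2 (step 6): P = [1, 2, 5] / [3, 7] / [4];  Q = [1, 2, 4] / [3, 5] / [6]
  Insert 8 (step 7): P = [1, 2, 5, 8] / [3, 7] / [4];  Q = [1, 2, 4, 7] / [3, 5] / [6]
  Insert 6 (step 8): P = [1, 2, 5, 6] / [3, 7, 8] / [4];  Q = [1, 2, 4, 7] / [3, 5, 8] / [6]
Final shape: (4, 3, 1).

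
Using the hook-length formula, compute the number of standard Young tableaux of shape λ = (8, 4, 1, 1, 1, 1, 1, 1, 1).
# SYT of shape (8, 4, 1, 1, 1, 1, 1, 1, 1) = 2834325

Hook-length formula: f^λ = n! / Π hook(c), product over all cells c of the Young diagram. For λ = (8, 4, 1, 1, 1, 1, 1, 1, 1), n = 19 boxes. Hook lengths by row (left-to-right, top-to-bottom): [16, 8, 7, 6, 4, 3, 2, 1]; [11, 3, 2, 1]; [7]; [6]; [5]; [4]; [3]; [2]; [1]. Product of hooks = 42918543360. So f^λ = 19! / 42918543360 = 121645100408832000 / 42918543360 = 2834325.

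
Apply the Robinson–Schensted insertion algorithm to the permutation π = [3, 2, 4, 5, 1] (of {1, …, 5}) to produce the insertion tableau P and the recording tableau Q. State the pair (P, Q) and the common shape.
P = [1, 4, 5] / [2] / [3];  Q = [1, 3, 4] / [2] / [5];  common shape = (3, 1, 1)

Row-insert the values π_1, π_2, … into P one at a time, bumping the leftmost entry strictly greater than the inserted value down to the next row. The recording tableau Q records, in position (i, j), the step at which that cell was added to P.
  Insert 3 (step 1): P = [3];  Q = [1]
  Insert 2 (step 2): P = [2] / [3];  Q = [1] / [2]
  Insert 4 (step 3): P = [2, 4] / [3];  Q = [1, 3] / [2]
  Insert 5 (step 4): P = [2, 4, 5] / [3];  Q = [1, 3, 4] / [2]
  Insert 1 (step 5): P = [1, 4, 5] / [2] / [3];  Q = [1, 3, 4] / [2] / [5]
Final shape: (3, 1, 1).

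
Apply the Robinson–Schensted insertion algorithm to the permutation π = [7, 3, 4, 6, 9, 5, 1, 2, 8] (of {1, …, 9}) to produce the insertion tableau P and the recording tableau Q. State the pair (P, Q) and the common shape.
P = [1, 2, 5, 8] / [3, 4, 9] / [6] / [7];  Q = [1, 3, 4, 5] / [2, 8, 9] / [6] / [7];  common shape = (4, 3, 1, 1)

Row-insert the values π_1, π_2, … into P one at a time, bumping the leftmost entry strictly greater than the inserted value down to the next row. The recording tableau Q records, in position (i, j), the step at which that cell was added to P.
  Insert 7 (step 1): P = [7];  Q = [1]
  Insert 3 (step 2): P = [3] / [7];  Q = [1] / [2]
  Insert 4 (step 3): P = [3, 4] / [7];  Q = [1, 3] / [2]
  Insert 6 (step 4): P = [3, 4, 6] / [7];  Q = [1, 3, 4] / [2]
  Insert 9 (step 5): P = [3, 4, 6, 9] / [7];  Q = [1, 3, 4, 5] / [2]
  Insert 5 (step 6): P = [3, 4, 5, 9] / [6] / [7];  Q = [1, 3, 4, 5] / [2] / [6]
  Insert 1 (step 7): P = [1, 4, 5, 9] / [3] / [6] / [7];  Q = [1, 3, 4, 5] / [2] / [6] / [7]
  Insert 2 (step 8): P = [1, 2, 5, 9] / [3, 4] / [6] / [7];  Q = [1, 3, 4, 5] / [2, 8] / [6] / [7]
  Insert 8 (step 9): P = [1, 2, 5, 8] / [3, 4, 9] / [6] / [7];  Q = [1, 3, 4, 5] / [2, 8, 9] / [6] / [7]
Final shape: (4, 3, 1, 1).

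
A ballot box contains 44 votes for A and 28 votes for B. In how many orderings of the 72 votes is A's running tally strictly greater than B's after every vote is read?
Strict-lead orderings = 16789710098594851040

Total orderings of the 72 votes with 44 for A: C(72, 44) = 75553695443676829680. By the Bertrand ballot formula (Cycle Lemma / reflection principle), the number of orderings in which A is strictly ahead of B throughout is (p − q)/(p + q) · C(p + q, p) = (44 − 28)/(44 + 28) · 75553695443676829680 = 16789710098594851040.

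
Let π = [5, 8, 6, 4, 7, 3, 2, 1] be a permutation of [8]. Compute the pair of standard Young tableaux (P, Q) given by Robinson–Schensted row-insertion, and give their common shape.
P = [1, 6, 7] / [2] / [3] / [4] / [5] / [8];  Q = [1, 2, 5] / [3] / [4] / [6] / [7] / [8];  common shape = (3, 1, 1, 1, 1, 1)

Row-insert the values π_1, π_2, … into P one at a time, bumping the leftmost entry strictly greater than the inserted value down to the next row. The recording tableau Q records, in position (i, j), the step at which that cell was added to P.
  Insert 5 (step 1): P = [5];  Q = [1]
  Insert 8 (step 2): P = [5, 8];  Q = [1, 2]
  Insert 6 (step 3): P = [5, 6] / [8];  Q = [1, 2] / [3]
  Insert 4 (step 4): P = [4, 6] / [5] / [8];  Q = [1, 2] / [3] / [4]
  Insert 7 (step 5): P = [4, 6, 7] / [5] / [8];  Q = [1, 2, 5] / [3] / [4]
  Insert 3 (step 6): P = [3, 6, 7] / [4] / [5] / [8];  Q = [1, 2, 5] / [3] / [4] / [6]
  Insert 2 (step 7): P = [2, 6, 7] / [3] / [4] / [5] / [8];  Q = [1, 2, 5] / [3] / [4] / [6] / [7]
  Insert 1 (step 8): P = [1, 6, 7] / [2] / [3] / [4] / [5] / [8];  Q = [1, 2, 5] / [3] / [4] / [6] / [7] / [8]
Final shape: (3, 1, 1, 1, 1, 1).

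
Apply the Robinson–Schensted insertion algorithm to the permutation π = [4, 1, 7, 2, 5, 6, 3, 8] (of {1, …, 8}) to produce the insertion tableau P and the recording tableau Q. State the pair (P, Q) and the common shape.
P = [1, 2, 3, 6, 8] / [4, 5] / [7];  Q = [1, 3, 5, 6, 8] / [2, 4] / [7];  common shape = (5, 2, 1)

Row-insert the values π_1, π_2, … into P one at a time, bumping the leftmost entry strictly greater than the inserted value down to the next row. The recording tableau Q records, in position (i, j), the step at which that cell was added to P.
  Insert 4 (step 1): P = [4];  Q = [1]
  Insert 1 (step 2): P = [1] / [4];  Q = [1] / [2]
  Insert 7 (step 3): P = [1, 7] / [4];  Q = [1, 3] / [2]
  Insert 2 (step 4): P = [1, 2] / [4, 7];  Q = [1, 3] / [2, 4]
  Insert 5 (step 5): P = [1, 2, 5] / [4, 7];  Q = [1, 3, 5] / [2, 4]
  Insert 6 (step 6): P = [1, 2, 5, 6] / [4, 7];  Q = [1, 3, 5, 6] / [2, 4]
  Insert 3 (step 7): P = [1, 2, 3, 6] / [4, 5] / [7];  Q = [1, 3, 5, 6] / [2, 4] / [7]
  Insert 8 (step 8): P = [1, 2, 3, 6, 8] / [4, 5] / [7];  Q = [1, 3, 5, 6, 8] / [2, 4] / [7]
Final shape: (5, 2, 1).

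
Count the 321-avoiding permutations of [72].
C_72 = 20276890389709399862928998568254641025700

These 321-avoiding permutations are counted by the Catalan number C_n = (1/(n + 1)) · C(2n, n). For n = 72: C_72 = (1/73) · C(144, 72) = 1480212998448786189993816895482588794876100/73 = 20276890389709399862928998568254641025700.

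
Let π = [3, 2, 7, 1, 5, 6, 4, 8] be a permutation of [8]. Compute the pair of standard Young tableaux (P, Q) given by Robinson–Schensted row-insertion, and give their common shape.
P = [1, 4, 6, 8] / [2, 5] / [3, 7];  Q = [1, 3, 6, 8] / [2, 5] / [4, 7];  common shape = (4, 2, 2)

Row-insert the values π_1, π_2, … into P one at a time, bumping the leftmost entry strictly greater than the inserted value down to the next row. The recording tableau Q records, in position (i, j), the step at which that cell was added to P.
  Insert 3 (step 1): P = [3];  Q = [1]
  Insert 2 (step 2): P = [2] / [3];  Q = [1] / [2]
  Insert 7 (step 3): P = [2, 7] / [3];  Q = [1, 3] / [2]
  Insert 1 (step 4): P = [1, 7] / [2] / [3];  Q = [1, 3] / [2] / [4]
  Insert 5 (step 5): P = [1, 5] / [2, 7] / [3];  Q = [1, 3] / [2, 5] / [4]
  Insert 6 (step 6): P = [1, 5, 6] / [2, 7] / [3];  Q = [1, 3, 6] / [2, 5] / [4]
  Insert 4 (step 7): P = [1, 4, 6] / [2, 5] / [3, 7];  Q = [1, 3, 6] / [2, 5] / [4, 7]
  Insert 8 (step 8): P = [1, 4, 6, 8] / [2, 5] / [3, 7];  Q = [1, 3, 6, 8] / [2, 5] / [4, 7]
Final shape: (4, 2, 2).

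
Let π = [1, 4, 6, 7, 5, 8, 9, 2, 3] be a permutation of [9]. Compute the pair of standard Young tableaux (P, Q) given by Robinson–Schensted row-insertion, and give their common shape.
P = [1, 2, 3, 7, 8, 9] / [4, 5] / [6];  Q = [1, 2, 3, 4, 6, 7] / [5, 9] / [8];  common shape = (6, 2, 1)

Row-insert the values π_1, π_2, … into P one at a time, bumping the leftmost entry strictly greater than the inserted value down to the next row. The recording tableau Q records, in position (i, j), the step at which that cell was added to P.
  Insert 1 (step 1): P = [1];  Q = [1]
  Insert 4 (step 2): P = [1, 4];  Q = [1, 2]
  Insert 6 (step 3): P = [1, 4, 6];  Q = [1, 2, 3]
  Insert 7 (step 4): P = [1, 4, 6, 7];  Q = [1, 2, 3, 4]
  Insert 5 (step 5): P = [1, 4, 5, 7] / [6];  Q = [1, 2, 3, 4] / [5]
  Insert 8 (step 6): P = [1, 4, 5, 7, 8] / [6];  Q = [1, 2, 3, 4, 6] / [5]
  Insert 9 (step 7): P = [1, 4, 5, 7, 8, 9] / [6];  Q = [1, 2, 3, 4, 6, 7] / [5]
  Insert 2 (step 8): P = [1, 2, 5, 7, 8, 9] / [4] / [6];  Q = [1, 2, 3, 4, 6, 7] / [5] / [8]
  Insert 3 (step 9): P = [1, 2, 3, 7, 8, 9] / [4, 5] / [6];  Q = [1, 2, 3, 4, 6, 7] / [5, 9] / [8]
Final shape: (6, 2, 1).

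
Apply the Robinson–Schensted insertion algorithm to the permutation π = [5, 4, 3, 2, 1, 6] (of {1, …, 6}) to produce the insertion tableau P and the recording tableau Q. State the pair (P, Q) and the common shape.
P = [1, 6] / [2] / [3] / [4] / [5];  Q = [1, 6] / [2] / [3] / [4] / [5];  common shape = (2, 1, 1, 1, 1)

Row-insert the values π_1, π_2, … into P one at a time, bumping the leftmost entry strictly greater than the inserted value down to the next row. The recording tableau Q records, in position (i, j), the step at which that cell was added to P.
  Insert 5 (step 1): P = [5];  Q = [1]
  Insert 4 (step 2): P = [4] / [5];  Q = [1] / [2]
  Insert 3 (step 3): P = [3] / [4] / [5];  Q = [1] / [2] / [3]
  Insert 2 (step 4): P = [2] / [3] / [4] / [5];  Q = [1] / [2] / [3] / [4]
  Insert 1 (step 5): P = [1] / [2] / [3] / [4] / [5];  Q = [1] / [2] / [3] / [4] / [5]
  Insert 6 (step 6): P = [1, 6] / [2] / [3] / [4] / [5];  Q = [1, 6] / [2] / [3] / [4] / [5]
Final shape: (2, 1, 1, 1, 1).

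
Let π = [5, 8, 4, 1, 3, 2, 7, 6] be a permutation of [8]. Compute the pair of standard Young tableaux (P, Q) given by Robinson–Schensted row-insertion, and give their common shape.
P = [1, 2, 6] / [3, 7] / [4, 8] / [5];  Q = [1, 2, 7] / [3, 5] / [4, 8] / [6];  common shape = (3, 2, 2, 1)

Row-insert the values π_1, π_2, … into P one at a time, bumping the leftmost entry strictly greater than the inserted value down to the next row. The recording tableau Q records, in position (i, j), the step at which that cell was added to P.
  Insert 5 (step 1): P = [5];  Q = [1]
  Insert 8 (step 2): P = [5, 8];  Q = [1, 2]
  Insert 4 (step 3): P = [4, 8] / [5];  Q = [1, 2] / [3]
  Insert 1 (step 4): P = [1, 8] / [4] / [5];  Q = [1, 2] / [3] / [4]
  Insert 3 (step 5): P = [1, 3] / [4, 8] / [5];  Q = [1, 2] / [3, 5] / [4]
  Insert 2 (step 6): P = [1, 2] / [3, 8] / [4] / [5];  Q = [1, 2] / [3, 5] / [4] / [6]
  Insert 7 (step 7): P = [1, 2, 7] / [3, 8] / [4] / [5];  Q = [1, 2, 7] / [3, 5] / [4] / [6]
  Insert 6 (step 8): P = [1, 2, 6] / [3, 7] / [4, 8] / [5];  Q = [1, 2, 7] / [3, 5] / [4, 8] / [6]
Final shape: (3, 2, 2, 1).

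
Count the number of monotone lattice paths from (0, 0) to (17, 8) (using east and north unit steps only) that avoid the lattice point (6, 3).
Number of paths = 714663

Total paths from (0, 0) to (17, 8): C(25, 17) = 1081575. Paths through (6, 3): (paths (0, 0) → (6, 3)) × (paths (6, 3) → (17, 8)) = C(9, 6) · C(16, 11) = 84 · 4368 = 366912. Avoidance count = 1081575 − 366912 = 714663.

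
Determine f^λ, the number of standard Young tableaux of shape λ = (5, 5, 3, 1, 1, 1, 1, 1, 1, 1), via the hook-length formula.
# SYT of shape (5, 5, 3, 1, 1, 1, 1, 1, 1, 1) = 18418752

Hook-length formula: f^λ = n! / Π hook(c), product over all cells c of the Young diagram. For λ = (5, 5, 3, 1, 1, 1, 1, 1, 1, 1), n = 20 boxes. Hook lengths by row (left-to-right, top-to-bottom): [14, 6, 5, 3, 2]; [13, 5, 4, 2, 1]; [10, 2, 1]; [7]; [6]; [5]; [4]; [3]; [2]; [1]. Product of hooks = 132088320000. So f^λ = 20! / 132088320000 = 2432902008176640000 / 132088320000 = 18418752.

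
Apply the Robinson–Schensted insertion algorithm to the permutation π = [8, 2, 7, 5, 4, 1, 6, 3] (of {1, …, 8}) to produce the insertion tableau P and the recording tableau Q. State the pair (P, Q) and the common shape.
P = [1, 3, 6] / [2, 4] / [5] / [7] / [8];  Q = [1, 3, 7] / [2, 8] / [4] / [5] / [6];  common shape = (3, 2, 1, 1, 1)

Row-insert the values π_1, π_2, … into P one at a time, bumping the leftmost entry strictly greater than the inserted value down to the next row. The recording tableau Q records, in position (i, j), the step at which that cell was added to P.
  Insert 8 (step 1): P = [8];  Q = [1]
  Insert 2 (step 2): P = [2] / [8];  Q = [1] / [2]
  Insert 7 (step 3): P = [2, 7] / [8];  Q = [1, 3] / [2]
  Insert 5 (step 4): P = [2, 5] / [7] / [8];  Q = [1, 3] / [2] / [4]
  Insert 4 (step 5): P = [2, 4] / [5] / [7] / [8];  Q = [1, 3] / [2] / [4] / [5]
  Insert 1 (step 6): P = [1, 4] / [2] / [5] / [7] / [8];  Q = [1, 3] / [2] / [4] / [5] / [6]
  Insert 6 (step 7): P = [1, 4, 6] / [2] / [5] / [7] / [8];  Q = [1, 3, 7] / [2] / [4] / [5] / [6]
  Insert 3 (step 8): P = [1, 3, 6] / [2, 4] / [5] / [7] / [8];  Q = [1, 3, 7] / [2, 8] / [4] / [5] / [6]
Final shape: (3, 2, 1, 1, 1).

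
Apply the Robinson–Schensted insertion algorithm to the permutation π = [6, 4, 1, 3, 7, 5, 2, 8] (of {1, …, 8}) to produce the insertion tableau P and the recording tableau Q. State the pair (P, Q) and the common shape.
P = [1, 2, 5, 8] / [3, 7] / [4] / [6];  Q = [1, 4, 5, 8] / [2, 6] / [3] / [7];  common shape = (4, 2, 1, 1)

Row-insert the values π_1, π_2, … into P one at a time, bumping the leftmost entry strictly greater than the inserted value down to the next row. The recording tableau Q records, in position (i, j), the step at which that cell was added to P.
  Insert 6 (step 1): P = [6];  Q = [1]
  Insert 4 (step 2): P = [4] / [6];  Q = [1] / [2]
  Insert 1 (step 3): P = [1] / [4] / [6];  Q = [1] / [2] / [3]
  Insert 3 (step 4): P = [1, 3] / [4] / [6];  Q = [1, 4] / [2] / [3]
  Insert 7 (step 5): P = [1, 3, 7] / [4] / [6];  Q = [1, 4, 5] / [2] / [3]
  Insert 5 (step 6): P = [1, 3, 5] / [4, 7] / [6];  Q = [1, 4, 5] / [2, 6] / [3]
  Insert 2 (step 7): P = [1, 2, 5] / [3, 7] / [4] / [6];  Q = [1, 4, 5] / [2, 6] / [3] / [7]
  Insert 8 (step 8): P = [1, 2, 5, 8] / [3, 7] / [4] / [6];  Q = [1, 4, 5, 8] / [2, 6] / [3] / [7]
Final shape: (4, 2, 1, 1).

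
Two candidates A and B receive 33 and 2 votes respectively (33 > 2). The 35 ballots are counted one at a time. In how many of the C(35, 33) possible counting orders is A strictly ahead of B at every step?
Strict-lead orderings = 527

Total orderings of the 35 votes with 33 for A: C(35, 33) = 595. By the Bertrand ballot formula (Cycle Lemma / reflection principle), the number of orderings in which A is strictly ahead of B throughout is (p − q)/(p + q) · C(p + q, p) = (33 − 2)/(33 + 2) · 595 = 527.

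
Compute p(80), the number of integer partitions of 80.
p(80) = 15796476

Compute p(n) via the recurrence p(n, m) = p(n, m−1) + p(n−m, m), where p(n, m) counts partitions of n with all parts ≤ m and p(n) = p(n, n). The base cases are p(0, m) = 1 and p(n, 0) = 0 for n > 0. Filling the table yields p(80) = 15796476. (Euler's pentagonal recurrence is an alternative.)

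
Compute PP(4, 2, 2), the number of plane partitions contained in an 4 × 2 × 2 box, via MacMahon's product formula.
PP(4, 2, 2) = 105

Evaluate the triple product over i = 1..4, j = 1..2, k = 1..2. The factors are (2/1) · (3/2) · (3/2) · (4/3) · (3/2) · (4/3) · (4/3) · (5/4) · … (16 factors total). The numerators and denominators telescope so the product is an integer; carrying out the multiplication exactly gives PP(4, 2, 2) = 105.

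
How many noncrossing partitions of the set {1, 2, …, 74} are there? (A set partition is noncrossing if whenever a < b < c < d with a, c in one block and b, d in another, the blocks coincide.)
C_74 = 311496878311103321137536291518809134027240

These noncrossing partitions are counted by the Catalan number C_n = (1/(n + 1)) · C(2n, n). For n = 74: C_74 = (1/75) · C(148, 74) = 23362265873332749085315221863910685052043000/75 = 311496878311103321137536291518809134027240.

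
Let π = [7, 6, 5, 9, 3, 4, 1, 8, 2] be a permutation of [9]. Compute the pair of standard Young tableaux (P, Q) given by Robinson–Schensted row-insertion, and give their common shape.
P = [1, 2, 8] / [3, 4] / [5, 9] / [6] / [7];  Q = [1, 4, 8] / [2, 6] / [3, 9] / [5] / [7];  common shape = (3, 2, 2, 1, 1)

Row-insert the values π_1, π_2, … into P one at a time, bumping the leftmost entry strictly greater than the inserted value down to the next row. The recording tableau Q records, in position (i, j), the step at which that cell was added to P.
  Insert 7 (step 1): P = [7];  Q = [1]
  Insert 6 (step 2): P = [6] / [7];  Q = [1] / [2]
  Insert 5 (step 3): P = [5] / [6] / [7];  Q = [1] / [2] / [3]
  Insert 9 (step 4): P = [5, 9] / [6] / [7];  Q = [1, 4] / [2] / [3]
  Insert 3 (step 5): P = [3, 9] / [5] / [6] / [7];  Q = [1, 4] / [2] / [3] / [5]
  Insert 4 (step 6): P = [3, 4] / [5, 9] / [6] / [7];  Q = [1, 4] / [2, 6] / [3] / [5]
  Insert 1 (step 7): P = [1, 4] / [3, 9] / [5] / [6] / [7];  Q = [1, 4] / [2, 6] / [3] / [5] / [7]
  Insert 8 (step 8): P = [1, 4, 8] / [3, 9] / [5] / [6] / [7];  Q = [1, 4, 8] / [2, 6] / [3] / [5] / [7]
  Insert 2 (step 9): P = [1, 2, 8] / [3, 4] / [5, 9] / [6] / [7];  Q = [1, 4, 8] / [2, 6] / [3, 9] / [5] / [7]
Final shape: (3, 2, 2, 1, 1).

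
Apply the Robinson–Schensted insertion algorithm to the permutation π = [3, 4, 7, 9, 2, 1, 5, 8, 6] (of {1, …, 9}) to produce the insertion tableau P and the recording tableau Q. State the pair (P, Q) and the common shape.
P = [1, 4, 5, 6] / [2, 7, 8] / [3, 9];  Q = [1, 2, 3, 4] / [5, 7, 8] / [6, 9];  common shape = (4, 3, 2)

Row-insert the values π_1, π_2, … into P one at a time, bumping the leftmost entry strictly greater than the inserted value down to the next row. The recording tableau Q records, in position (i, j), the step at which that cell was added to P.
  Insert 3 (step 1): P = [3];  Q = [1]
  Insert 4 (step 2): P = [3, 4];  Q = [1, 2]
  Insert 7 (step 3): P = [3, 4, 7];  Q = [1, 2, 3]
  Insert 9 (step 4): P = [3, 4, 7, 9];  Q = [1, 2, 3, 4]
  Insert 2 (step 5): P = [2, 4, 7, 9] / [3];  Q = [1, 2, 3, 4] / [5]
  Insert 1 (step 6): P = [1, 4, 7, 9] / [2] / [3];  Q = [1, 2, 3, 4] / [5] / [6]
  Insert 5 (step 7): P = [1, 4, 5, 9] / [2, 7] / [3];  Q = [1, 2, 3, 4] / [5, 7] / [6]
  Insert 8 (step 8): P = [1, 4, 5, 8] / [2, 7, 9] / [3];  Q = [1, 2, 3, 4] / [5, 7, 8] / [6]
  Insert 6 (step 9): P = [1, 4, 5, 6] / [2, 7, 8] / [3, 9];  Q = [1, 2, 3, 4] / [5, 7, 8] / [6, 9]
Final shape: (4, 3, 2).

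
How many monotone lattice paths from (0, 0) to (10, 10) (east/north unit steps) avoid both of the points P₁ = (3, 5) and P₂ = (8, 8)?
Number of paths = 82000

Inclusion–exclusion. Total paths: C(20, 10) = 184756. Through P₁: C(8, 3)·C(12, 7) = 44352. Through P₂: C(16, 8)·C(4, 2) = 77220. Since P₁ is strictly southwest of P₂, a monotone path through both must visit P₁ then P₂; paths through both = C(8, 3)·C(8, 5)·C(4, 2) = 18816. Avoid both = 184756 − 44352 − 77220 + 18816 = 82000.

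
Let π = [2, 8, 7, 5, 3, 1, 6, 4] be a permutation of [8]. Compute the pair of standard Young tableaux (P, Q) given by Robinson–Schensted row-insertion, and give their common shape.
P = [1, 3, 4] / [2, 6] / [5] / [7] / [8];  Q = [1, 2, 7] / [3, 8] / [4] / [5] / [6];  common shape = (3, 2, 1, 1, 1)

Row-insert the values π_1, π_2, … into P one at a time, bumping the leftmost entry strictly greater than the inserted value down to the next row. The recording tableau Q records, in position (i, j), the step at which that cell was added to P.
  Insert 2 (step 1): P = [2];  Q = [1]
  Insert 8 (step 2): P = [2, 8];  Q = [1, 2]
  Insert 7 (step 3): P = [2, 7] / [8];  Q = [1, 2] / [3]
  Insert 5 (step 4): P = [2, 5] / [7] / [8];  Q = [1, 2] / [3] / [4]
  Insert 3 (step 5): P = [2, 3] / [5] / [7] / [8];  Q = [1, 2] / [3] / [4] / [5]
  Insert 1 (step 6): P = [1, 3] / [2] / [5] / [7] / [8];  Q = [1, 2] / [3] / [4] / [5] / [6]
  Insert 6 (step 7): P = [1, 3, 6] / [2] / [5] / [7] / [8];  Q = [1, 2, 7] / [3] / [4] / [5] / [6]
  Insert 4 (step 8): P = [1, 3, 4] / [2, 6] / [5] / [7] / [8];  Q = [1, 2, 7] / [3, 8] / [4] / [5] / [6]
Final shape: (3, 2, 1, 1, 1).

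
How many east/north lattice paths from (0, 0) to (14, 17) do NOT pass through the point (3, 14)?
Number of paths = 264935005

Total paths from (0, 0) to (14, 17): C(31, 14) = 265182525. Paths through (3, 14): (paths (0, 0) → (3, 14)) × (paths (3, 14) → (14, 17)) = C(17, 3) · C(14, 11) = 680 · 364 = 247520. Avoidance count = 265182525 − 247520 = 264935005.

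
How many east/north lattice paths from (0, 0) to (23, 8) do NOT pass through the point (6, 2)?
Number of paths = 5062209

Total paths from (0, 0) to (23, 8): C(31, 23) = 7888725. Paths through (6, 2): (paths (0, 0) → (6, 2)) × (paths (6, 2) → (23, 8)) = C(8, 6) · C(23, 17) = 28 · 100947 = 2826516. Avoidance count = 7888725 − 2826516 = 5062209.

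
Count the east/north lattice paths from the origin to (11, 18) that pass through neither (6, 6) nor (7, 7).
Number of paths = 26717418

Inclusion–exclusion. Total paths: C(29, 11) = 34597290. Through P₁: C(12, 6)·C(17, 5) = 5717712. Through P₂: C(14, 7)·C(15, 4) = 4684680. Since P₁ is strictly southwest of P₂, a monotone path through both must visit P₁ then P₂; paths through both = C(12, 6)·C(2, 1)·C(15, 4) = 2522520. Avoid both = 34597290 − 5717712 − 4684680 + 2522520 = 26717418.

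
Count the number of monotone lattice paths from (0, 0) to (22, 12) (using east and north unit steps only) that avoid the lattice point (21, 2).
Number of paths = 548351257

Total paths from (0, 0) to (22, 12): C(34, 22) = 548354040. Paths through (21, 2): (paths (0, 0) → (21, 2)) × (paths (21, 2) → (22, 12)) = C(23, 21) · C(11, 1) = 253 · 11 = 2783. Avoidance count = 548354040 − 2783 = 548351257.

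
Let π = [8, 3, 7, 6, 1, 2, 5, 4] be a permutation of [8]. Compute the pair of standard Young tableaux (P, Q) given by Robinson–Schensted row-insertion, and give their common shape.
P = [1, 2, 4] / [3, 5] / [6] / [7] / [8];  Q = [1, 3, 7] / [2, 6] / [4] / [5] / [8];  common shape = (3, 2, 1, 1, 1)

Row-insert the values π_1, π_2, … into P one at a time, bumping the leftmost entry strictly greater than the inserted value down to the next row. The recording tableau Q records, in position (i, j), the step at which that cell was added to P.
  Insert 8 (step 1): P = [8];  Q = [1]
  Insert 3 (step 2): P = [3] / [8];  Q = [1] / [2]
  Insert 7 (step 3): P = [3, 7] / [8];  Q = [1, 3] / [2]
  Insert 6 (step 4): P = [3, 6] / [7] / [8];  Q = [1, 3] / [2] / [4]
  Insert 1 (step 5): P = [1, 6] / [3] / [7] / [8];  Q = [1, 3] / [2] / [4] / [5]
  Insert 2 (step 6): P = [1, 2] / [3, 6] / [7] / [8];  Q = [1, 3] / [2, 6] / [4] / [5]
  Insert 5 (step 7): P = [1, 2, 5] / [3, 6] / [7] / [8];  Q = [1, 3, 7] / [2, 6] / [4] / [5]
  Insert 4 (step 8): P = [1, 2, 4] / [3, 5] / [6] / [7] / [8];  Q = [1, 3, 7] / [2, 6] / [4] / [5] / [8]
Final shape: (3, 2, 1, 1, 1).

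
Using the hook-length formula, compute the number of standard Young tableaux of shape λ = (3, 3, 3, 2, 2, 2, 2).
# SYT of shape (3, 3, 3, 2, 2, 2, 2) = 121550

Hook-length formula: f^λ = n! / Π hook(c), product over all cells c of the Young diagram. For λ = (3, 3, 3, 2, 2, 2, 2), n = 17 boxes. Hook lengths by row (left-to-right, top-to-bottom): [9, 8, 3]; [8, 7, 2]; [7, 6, 1]; [5, 4]; [4, 3]; [3, 2]; [2, 1]. Product of hooks = 2926264320. So f^λ = 17! / 2926264320 = 355687428096000 / 2926264320 = 121550.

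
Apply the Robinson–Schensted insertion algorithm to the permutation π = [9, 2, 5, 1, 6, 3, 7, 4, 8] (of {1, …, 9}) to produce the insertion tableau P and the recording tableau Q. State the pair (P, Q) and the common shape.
P = [1, 3, 4, 7, 8] / [2, 5, 6] / [9];  Q = [1, 3, 5, 7, 9] / [2, 6, 8] / [4];  common shape = (5, 3, 1)

Row-insert the values π_1, π_2, … into P one at a time, bumping the leftmost entry strictly greater than the inserted value down to the next row. The recording tableau Q records, in position (i, j), the step at which that cell was added to P.
  Insert 9 (step 1): P = [9];  Q = [1]
  Insert 2 (step 2): P = [2] / [9];  Q = [1] / [2]
  Insert 5 (step 3): P = [2, 5] / [9];  Q = [1, 3] / [2]
  Insert 1 (step 4): P = [1, 5] / [2] / [9];  Q = [1, 3] / [2] / [4]
  Insert 6 (step 5): P = [1, 5, 6] / [2] / [9];  Q = [1, 3, 5] / [2] / [4]
  Insert 3 (step 6): P = [1, 3, 6] / [2, 5] / [9];  Q = [1, 3, 5] / [2, 6] / [4]
  Insert 7 (step 7): P = [1, 3, 6, 7] / [2, 5] / [9];  Q = [1, 3, 5, 7] / [2, 6] / [4]
  Insert 4 (step 8): P = [1, 3, 4, 7] / [2, 5, 6] / [9];  Q = [1, 3, 5, 7] / [2, 6, 8] / [4]
  Insert 8 (step 9): P = [1, 3, 4, 7, 8] / [2, 5, 6] / [9];  Q = [1, 3, 5, 7, 9] / [2, 6, 8] / [4]
Final shape: (5, 3, 1).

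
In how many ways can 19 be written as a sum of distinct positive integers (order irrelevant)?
q(19) = 54

A partition into distinct parts is a strictly decreasing sequence summing to n. The recurrence d(n, m) = d(n, m−1) + d(n−m, m−1) (use part m at most once) with q(n) = d(n, n) gives q(19) = 54. (Euler's theorem: # distinct-part partitions = # odd-part partitions.)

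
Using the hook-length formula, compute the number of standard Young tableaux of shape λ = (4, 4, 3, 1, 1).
# SYT of shape (4, 4, 3, 1, 1) = 11583

Hook-length formula: f^λ = n! / Π hook(c), product over all cells c of the Young diagram. For λ = (4, 4, 3, 1, 1), n = 13 boxes. Hook lengths by row (left-to-right, top-to-bottom): [8, 5, 4, 2]; [7, 4, 3, 1]; [5, 2, 1]; [2]; [1]. Product of hooks = 537600. So f^λ = 13! / 537600 = 6227020800 / 537600 = 11583.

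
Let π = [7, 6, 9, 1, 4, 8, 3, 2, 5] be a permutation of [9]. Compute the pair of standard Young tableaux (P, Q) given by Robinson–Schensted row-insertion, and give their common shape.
P = [1, 2, 5] / [3, 8] / [4, 9] / [6] / [7];  Q = [1, 3, 6] / [2, 5] / [4, 9] / [7] / [8];  common shape = (3, 2, 2, 1, 1)

Row-insert the values π_1, π_2, … into P one at a time, bumping the leftmost entry strictly greater than the inserted value down to the next row. The recording tableau Q records, in position (i, j), the step at which that cell was added to P.
  Insert 7 (step 1): P = [7];  Q = [1]
  Insert 6 (step 2): P = [6] / [7];  Q = [1] / [2]
  Insert 9 (step 3): P = [6, 9] / [7];  Q = [1, 3] / [2]
  Insert 1 (step 4): P = [1, 9] / [6] / [7];  Q = [1, 3] / [2] / [4]
  Insert 4 (step 5): P = [1, 4] / [6, 9] / [7];  Q = [1, 3] / [2, 5] / [4]
  Insert 8 (step 6): P = [1, 4, 8] / [6, 9] / [7];  Q = [1, 3, 6] / [2, 5] / [4]
  Insert 3 (step 7): P = [1, 3, 8] / [4, 9] / [6] / [7];  Q = [1, 3, 6] / [2, 5] / [4] / [7]
  Insert 2 (step 8): P = [1, 2, 8] / [3, 9] / [4] / [6] / [7];  Q = [1, 3, 6] / [2, 5] / [4] / [7] / [8]
  Insert 5 (step 9): P = [1, 2, 5] / [3, 8] / [4, 9] / [6] / [7];  Q = [1, 3, 6] / [2, 5] / [4, 9] / [7] / [8]
Final shape: (3, 2, 2, 1, 1).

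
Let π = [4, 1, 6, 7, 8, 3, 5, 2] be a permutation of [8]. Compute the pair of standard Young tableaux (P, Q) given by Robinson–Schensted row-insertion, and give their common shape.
P = [1, 2, 5, 8] / [3, 6, 7] / [4];  Q = [1, 3, 4, 5] / [2, 6, 7] / [8];  common shape = (4, 3, 1)

Row-insert the values π_1, π_2, … into P one at a time, bumping the leftmost entry strictly greater than the inserted value down to the next row. The recording tableau Q records, in position (i, j), the step at which that cell was added to P.
  Insert 4 (step 1): P = [4];  Q = [1]
  Insert 1 (step 2): P = [1] / [4];  Q = [1] / [2]
  Insert 6 (step 3): P = [1, 6] / [4];  Q = [1, 3] / [2]
  Insert 7 (step 4): P = [1, 6, 7] / [4];  Q = [1, 3, 4] / [2]
  Insert 8 (step 5): P = [1, 6, 7, 8] / [4];  Q = [1, 3, 4, 5] / [2]
  Insert 3 (step 6): P = [1, 3, 7, 8] / [4, 6];  Q = [1, 3, 4, 5] / [2, 6]
  Insert 5 (step 7): P = [1, 3, 5, 8] / [4, 6, 7];  Q = [1, 3, 4, 5] / [2, 6, 7]
  Insert 2 (step 8): P = [1, 2, 5, 8] / [3, 6, 7] / [4];  Q = [1, 3, 4, 5] / [2, 6, 7] / [8]
Final shape: (4, 3, 1).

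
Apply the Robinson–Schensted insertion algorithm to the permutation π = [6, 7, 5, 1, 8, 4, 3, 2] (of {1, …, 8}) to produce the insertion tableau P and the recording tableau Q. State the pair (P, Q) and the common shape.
P = [1, 2, 8] / [3, 7] / [4] / [5] / [6];  Q = [1, 2, 5] / [3, 6] / [4] / [7] / [8];  common shape = (3, 2, 1, 1, 1)

Row-insert the values π_1, π_2, … into P one at a time, bumping the leftmost entry strictly greater than the inserted value down to the next row. The recording tableau Q records, in position (i, j), the step at which that cell was added to P.
  Insert 6 (step 1): P = [6];  Q = [1]
  Insert 7 (step 2): P = [6, 7];  Q = [1, 2]
  Insert 5 (step 3): P = [5, 7] / [6];  Q = [1, 2] / [3]
  Insert 1 (step 4): P = [1, 7] / [5] / [6];  Q = [1, 2] / [3] / [4]
  Insert 8 (step 5): P = [1, 7, 8] / [5] / [6];  Q = [1, 2, 5] / [3] / [4]
  Insert 4 (step 6): P = [1, 4, 8] / [5, 7] / [6];  Q = [1, 2, 5] / [3, 6] / [4]
  Insert 3 (step 7): P = [1, 3, 8] / [4, 7] / [5] / [6];  Q = [1, 2, 5] / [3, 6] / [4] / [7]
  Insert 2 (step 8): P = [1, 2, 8] / [3, 7] / [4] / [5] / [6];  Q = [1, 2, 5] / [3, 6] / [4] / [7] / [8]
Final shape: (3, 2, 1, 1, 1).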